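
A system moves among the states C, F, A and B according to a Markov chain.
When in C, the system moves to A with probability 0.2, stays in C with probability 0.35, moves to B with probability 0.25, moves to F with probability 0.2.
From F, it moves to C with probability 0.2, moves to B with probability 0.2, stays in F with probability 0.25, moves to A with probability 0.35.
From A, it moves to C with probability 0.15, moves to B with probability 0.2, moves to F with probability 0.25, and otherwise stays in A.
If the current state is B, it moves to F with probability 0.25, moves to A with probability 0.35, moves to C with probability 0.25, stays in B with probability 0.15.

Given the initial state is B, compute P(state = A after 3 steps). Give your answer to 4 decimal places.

Propagate the distribution vector 3 steps from B.
After 0 steps: (0.0000, 0.0000, 0.0000, 1.0000)
After 1 step: (0.2500, 0.2500, 0.3500, 0.1500)
After 2 steps: (0.2275, 0.2375, 0.3300, 0.2050)
After 3 steps: (0.2279, 0.2386, 0.3324, 0.2011)
P(in A after 3 steps) = 0.3324

0.3324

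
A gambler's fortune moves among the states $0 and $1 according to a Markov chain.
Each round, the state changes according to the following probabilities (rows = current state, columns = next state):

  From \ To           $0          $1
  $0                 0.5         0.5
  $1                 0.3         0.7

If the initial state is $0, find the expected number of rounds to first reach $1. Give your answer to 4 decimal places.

2.0000

Let t(s) be the expected number of rounds to first reach $1 from state s, with t($1) = 0. Conditioning on the first round:
t($0) = 1 + 0.5·t($0)
Solving: t($0) = 2.0000.
Expected rounds from $0 to $1: 2.0000.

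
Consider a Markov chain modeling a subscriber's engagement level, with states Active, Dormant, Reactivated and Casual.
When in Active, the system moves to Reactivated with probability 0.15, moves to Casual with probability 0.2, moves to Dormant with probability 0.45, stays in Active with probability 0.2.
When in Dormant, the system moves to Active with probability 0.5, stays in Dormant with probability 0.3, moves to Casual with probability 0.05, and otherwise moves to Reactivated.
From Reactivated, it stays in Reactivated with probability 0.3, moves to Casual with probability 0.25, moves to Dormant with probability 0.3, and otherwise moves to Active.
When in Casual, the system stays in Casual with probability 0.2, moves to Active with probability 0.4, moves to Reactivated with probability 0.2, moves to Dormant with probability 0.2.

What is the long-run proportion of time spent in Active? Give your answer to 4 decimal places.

0.3223

Let the stationary distribution be π with π = πP and π_1 + π_2 + π_3 + π_4 = 1.
π_1 = 0.2·π_1 + 0.5·π_2 + 0.15·π_3 + 0.4·π_4
π_2 = 0.45·π_1 + 0.3·π_2 + 0.3·π_3 + 0.2·π_4
π_3 = 0.15·π_1 + 0.15·π_2 + 0.3·π_3 + 0.2·π_4
Solving with the normalization constraint gives π = (0.3223, 0.3324, 0.1858, 0.1594).
So the stationary probability of Active is 0.3223.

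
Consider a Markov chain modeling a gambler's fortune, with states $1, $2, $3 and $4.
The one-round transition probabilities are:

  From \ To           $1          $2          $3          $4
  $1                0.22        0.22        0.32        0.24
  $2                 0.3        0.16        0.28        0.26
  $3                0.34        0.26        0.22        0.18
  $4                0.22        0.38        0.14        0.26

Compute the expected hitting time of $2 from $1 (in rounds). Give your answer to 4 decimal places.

Let t(s) be the expected number of rounds to first reach $2 from state s, with t($2) = 0. Conditioning on the first round:
t($1) = 1 + 0.22·t($1) + 0.32·t($3) + 0.24·t($4)
t($3) = 1 + 0.34·t($1) + 0.22·t($3) + 0.18·t($4)
t($4) = 1 + 0.22·t($1) + 0.14·t($3) + 0.26·t($4)
Solving: t($1) = 3.7476, t($3) = 3.6437, t($4) = 3.1548.
Expected rounds from $1 to $2: 3.7476.

3.7476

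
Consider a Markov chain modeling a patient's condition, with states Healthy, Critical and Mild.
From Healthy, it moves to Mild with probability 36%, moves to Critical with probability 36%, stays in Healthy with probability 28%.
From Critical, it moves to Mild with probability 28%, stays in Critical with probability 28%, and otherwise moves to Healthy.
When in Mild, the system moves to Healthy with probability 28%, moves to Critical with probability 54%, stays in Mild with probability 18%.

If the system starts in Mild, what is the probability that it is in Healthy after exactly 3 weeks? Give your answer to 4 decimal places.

0.3359

Propagate the distribution vector 3 weeks from Mild.
After 0 weeks: (0.0000, 0.0000, 1.0000)
After 1 week: (0.2800, 0.5400, 0.1800)
After 2 weeks: (0.3664, 0.3492, 0.2844)
After 3 weeks: (0.3359, 0.3833, 0.2809)
P(in Healthy after 3 weeks) = 0.3359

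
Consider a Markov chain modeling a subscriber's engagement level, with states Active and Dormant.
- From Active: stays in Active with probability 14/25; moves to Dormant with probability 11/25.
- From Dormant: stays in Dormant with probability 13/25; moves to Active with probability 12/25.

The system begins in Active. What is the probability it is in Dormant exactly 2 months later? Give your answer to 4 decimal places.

0.4752

Sum over the intermediate state after 1 month:
P = P(Active→Active)·P(Active→Dormant) + P(Active→Dormant)·P(Dormant→Dormant)
  = 0.56×0.44 + 0.44×0.52
  = 0.2464 + 0.2288 = 0.4752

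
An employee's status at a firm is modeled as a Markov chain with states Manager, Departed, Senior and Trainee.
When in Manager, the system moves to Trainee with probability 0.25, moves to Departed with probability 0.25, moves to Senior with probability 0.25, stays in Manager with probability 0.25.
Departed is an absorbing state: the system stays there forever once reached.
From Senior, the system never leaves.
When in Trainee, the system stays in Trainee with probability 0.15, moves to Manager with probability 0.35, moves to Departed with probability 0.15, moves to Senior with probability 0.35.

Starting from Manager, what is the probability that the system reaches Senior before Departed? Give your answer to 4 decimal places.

0.5455

Let h(s) be the probability of absorption at Senior starting from transient state s. Then h(Senior) = 1 and h(Departed) = 0. By first-step analysis:
h(Manager) = 0.25·h(Manager) + 0.25·0 + 0.25·1 + 0.25·h(Trainee)
h(Trainee) = 0.35·h(Manager) + 0.15·0 + 0.35·1 + 0.15·h(Trainee)
Solving: h(Manager) = 0.5455, h(Trainee) = 0.6364.
Starting from Manager, the probability is 0.5455.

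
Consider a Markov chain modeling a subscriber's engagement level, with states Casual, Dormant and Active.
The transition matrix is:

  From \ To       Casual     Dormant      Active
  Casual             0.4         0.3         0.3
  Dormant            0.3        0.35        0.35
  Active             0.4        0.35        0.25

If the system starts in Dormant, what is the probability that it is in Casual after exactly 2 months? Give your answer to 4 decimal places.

Sum over the intermediate state after 1 month:
P = P(Dormant→Casual)·P(Casual→Casual) + P(Dormant→Dormant)·P(Dormant→Casual) + P(Dormant→Active)·P(Active→Casual)
  = 0.3×0.4 + 0.35×0.3 + 0.35×0.4
  = 0.1200 + 0.1050 + 0.1400 = 0.3650

0.3650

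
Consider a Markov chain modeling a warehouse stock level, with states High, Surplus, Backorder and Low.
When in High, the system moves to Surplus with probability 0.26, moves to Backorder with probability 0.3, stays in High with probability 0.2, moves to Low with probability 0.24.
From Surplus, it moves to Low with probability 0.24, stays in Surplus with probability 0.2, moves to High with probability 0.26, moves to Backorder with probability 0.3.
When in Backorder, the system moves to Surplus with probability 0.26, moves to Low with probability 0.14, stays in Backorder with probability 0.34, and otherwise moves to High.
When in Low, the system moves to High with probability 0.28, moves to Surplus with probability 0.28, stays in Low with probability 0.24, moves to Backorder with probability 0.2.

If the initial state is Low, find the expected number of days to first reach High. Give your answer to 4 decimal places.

3.7082

Let t(s) be the expected number of days to first reach High from state s, with t(High) = 0. Conditioning on the first day:
t(Surplus) = 1 + 0.2·t(Surplus) + 0.3·t(Backorder) + 0.24·t(Low)
t(Backorder) = 1 + 0.26·t(Surplus) + 0.34·t(Backorder) + 0.14·t(Low)
t(Low) = 1 + 0.28·t(Surplus) + 0.2·t(Backorder) + 0.24·t(Low)
Solving: t(Surplus) = 3.7847, t(Backorder) = 3.7927, t(Low) = 3.7082.
Expected days from Low to High: 3.7082.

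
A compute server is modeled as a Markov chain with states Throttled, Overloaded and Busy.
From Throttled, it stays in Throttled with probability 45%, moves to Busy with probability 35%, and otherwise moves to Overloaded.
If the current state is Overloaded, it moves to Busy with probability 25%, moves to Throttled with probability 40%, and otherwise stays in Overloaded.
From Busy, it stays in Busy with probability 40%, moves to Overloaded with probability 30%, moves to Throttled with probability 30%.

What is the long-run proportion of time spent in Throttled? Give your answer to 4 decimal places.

Let the stationary distribution be π with π = πP and π_1 + π_2 + π_3 = 1.
π_1 = 0.45·π_1 + 0.4·π_2 + 0.3·π_3
π_2 = 0.2·π_1 + 0.35·π_2 + 0.3·π_3
Solving with the normalization constraint gives π = (0.3853, 0.2752, 0.3394).
So the stationary probability of Throttled is 0.3853.

0.3853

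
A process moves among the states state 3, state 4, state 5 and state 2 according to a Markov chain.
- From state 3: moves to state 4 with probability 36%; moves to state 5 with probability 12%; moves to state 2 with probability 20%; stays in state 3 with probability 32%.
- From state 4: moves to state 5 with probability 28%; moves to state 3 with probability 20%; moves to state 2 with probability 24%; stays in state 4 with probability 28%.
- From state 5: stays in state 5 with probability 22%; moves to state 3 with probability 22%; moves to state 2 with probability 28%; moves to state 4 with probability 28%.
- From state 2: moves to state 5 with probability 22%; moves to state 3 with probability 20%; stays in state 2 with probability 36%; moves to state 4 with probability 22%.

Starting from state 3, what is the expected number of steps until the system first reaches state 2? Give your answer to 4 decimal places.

4.3864

Let t(s) be the expected number of steps to first reach state 2 from state s, with t(state 2) = 0. Conditioning on the first step:
t(state 3) = 1 + 0.32·t(state 3) + 0.36·t(state 4) + 0.12·t(state 5)
t(state 4) = 1 + 0.2·t(state 3) + 0.28·t(state 4) + 0.28·t(state 5)
t(state 5) = 1 + 0.22·t(state 3) + 0.28·t(state 4) + 0.22·t(state 5)
Solving: t(state 3) = 4.3864, t(state 4) = 4.1690, t(state 5) = 4.0158.
Expected steps from state 3 to state 2: 4.3864.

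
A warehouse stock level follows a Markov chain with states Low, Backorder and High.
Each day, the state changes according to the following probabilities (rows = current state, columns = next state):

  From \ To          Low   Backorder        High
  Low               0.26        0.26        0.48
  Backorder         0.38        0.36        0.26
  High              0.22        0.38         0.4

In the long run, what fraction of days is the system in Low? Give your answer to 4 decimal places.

Let the stationary distribution be π with π = πP and π_1 + π_2 + π_3 = 1.
π_1 = 0.26·π_1 + 0.38·π_2 + 0.22·π_3
π_2 = 0.26·π_1 + 0.36·π_2 + 0.38·π_3
Solving with the normalization constraint gives π = (0.2857, 0.3389, 0.3754).
So the stationary probability of Low is 0.2857.

0.2857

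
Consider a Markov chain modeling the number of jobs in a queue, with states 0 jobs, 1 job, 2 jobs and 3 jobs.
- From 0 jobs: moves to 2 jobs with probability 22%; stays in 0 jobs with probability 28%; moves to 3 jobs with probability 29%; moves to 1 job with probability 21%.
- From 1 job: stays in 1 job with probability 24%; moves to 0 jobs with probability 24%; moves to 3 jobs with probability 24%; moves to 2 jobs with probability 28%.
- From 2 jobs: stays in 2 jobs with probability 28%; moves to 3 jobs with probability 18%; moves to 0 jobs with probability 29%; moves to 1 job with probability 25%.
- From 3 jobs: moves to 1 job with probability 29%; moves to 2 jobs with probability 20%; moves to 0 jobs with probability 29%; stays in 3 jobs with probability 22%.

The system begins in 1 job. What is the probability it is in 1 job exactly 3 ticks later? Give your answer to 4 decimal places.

0.2457

Propagate the distribution vector 3 ticks from 1 job.
After 0 ticks: (0.0000, 1.0000, 0.0000, 0.0000)
After 1 tick: (0.2400, 0.2400, 0.2800, 0.2400)
After 2 ticks: (0.2756, 0.2476, 0.2464, 0.2304)
After 3 ticks: (0.2749, 0.2457, 0.2450, 0.2344)
P(in 1 job after 3 ticks) = 0.2457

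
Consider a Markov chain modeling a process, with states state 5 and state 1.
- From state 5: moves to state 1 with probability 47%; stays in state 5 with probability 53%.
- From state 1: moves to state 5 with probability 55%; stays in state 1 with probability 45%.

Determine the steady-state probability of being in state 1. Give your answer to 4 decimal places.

0.4608

Let the stationary distribution be π with π = πP and π_1 + π_2 = 1.
π_1 = 0.53·π_1 + 0.55·π_2
Solving with the normalization constraint gives π = (0.5392, 0.4608).
So the stationary probability of state 1 is 0.4608.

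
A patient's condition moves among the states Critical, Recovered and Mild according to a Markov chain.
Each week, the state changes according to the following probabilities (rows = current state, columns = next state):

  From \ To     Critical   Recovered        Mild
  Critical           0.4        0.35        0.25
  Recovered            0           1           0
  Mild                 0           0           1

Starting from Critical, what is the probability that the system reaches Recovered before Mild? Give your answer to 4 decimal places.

0.5833

Let h(s) be the probability of absorption at Recovered starting from transient state s. Then h(Recovered) = 1 and h(Mild) = 0. By first-step analysis:
h(Critical) = 0.4·h(Critical) + 0.35·1 + 0.25·0
Solving: h(Critical) = 0.5833.
Starting from Critical, the probability is 0.5833.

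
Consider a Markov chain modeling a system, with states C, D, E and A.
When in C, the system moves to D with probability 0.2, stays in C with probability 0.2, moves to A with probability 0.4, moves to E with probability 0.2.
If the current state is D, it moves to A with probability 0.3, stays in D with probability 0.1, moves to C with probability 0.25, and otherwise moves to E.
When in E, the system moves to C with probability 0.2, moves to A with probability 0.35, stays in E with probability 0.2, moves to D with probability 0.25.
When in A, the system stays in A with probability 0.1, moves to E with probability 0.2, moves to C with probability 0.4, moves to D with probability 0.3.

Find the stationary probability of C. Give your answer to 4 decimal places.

0.2673

Let the stationary distribution be π with π = πP and π_1 + π_2 + π_3 + π_4 = 1.
π_1 = 0.2·π_1 + 0.25·π_2 + 0.2·π_3 + 0.4·π_4
π_2 = 0.2·π_1 + 0.1·π_2 + 0.25·π_3 + 0.3·π_4
π_3 = 0.2·π_1 + 0.35·π_2 + 0.2·π_3 + 0.2·π_4
Solving with the normalization constraint gives π = (0.2673, 0.2180, 0.2327, 0.2820).
So the stationary probability of C is 0.2673.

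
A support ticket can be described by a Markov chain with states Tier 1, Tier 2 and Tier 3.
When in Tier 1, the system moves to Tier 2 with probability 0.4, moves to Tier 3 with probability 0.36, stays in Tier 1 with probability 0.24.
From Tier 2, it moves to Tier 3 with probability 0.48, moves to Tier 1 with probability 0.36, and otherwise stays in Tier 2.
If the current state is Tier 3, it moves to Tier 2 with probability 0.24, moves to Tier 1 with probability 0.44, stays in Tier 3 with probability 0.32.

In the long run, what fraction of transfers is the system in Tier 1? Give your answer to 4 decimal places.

0.3484

Let the stationary distribution be π with π = πP and π_1 + π_2 + π_3 = 1.
π_1 = 0.24·π_1 + 0.36·π_2 + 0.44·π_3
π_2 = 0.4·π_1 + 0.16·π_2 + 0.24·π_3
Solving with the normalization constraint gives π = (0.3484, 0.2738, 0.3778).
So the stationary probability of Tier 1 is 0.3484.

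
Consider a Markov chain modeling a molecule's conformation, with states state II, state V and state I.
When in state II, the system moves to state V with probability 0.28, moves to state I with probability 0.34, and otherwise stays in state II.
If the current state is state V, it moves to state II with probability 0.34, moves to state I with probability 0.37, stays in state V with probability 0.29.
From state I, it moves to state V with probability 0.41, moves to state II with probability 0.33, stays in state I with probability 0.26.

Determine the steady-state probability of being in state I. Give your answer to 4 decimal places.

0.3239

Let the stationary distribution be π with π = πP and π_1 + π_2 + π_3 = 1.
π_1 = 0.38·π_1 + 0.34·π_2 + 0.33·π_3
π_2 = 0.28·π_1 + 0.29·π_2 + 0.41·π_3
Solving with the normalization constraint gives π = (0.3508, 0.3254, 0.3239).
So the stationary probability of state I is 0.3239.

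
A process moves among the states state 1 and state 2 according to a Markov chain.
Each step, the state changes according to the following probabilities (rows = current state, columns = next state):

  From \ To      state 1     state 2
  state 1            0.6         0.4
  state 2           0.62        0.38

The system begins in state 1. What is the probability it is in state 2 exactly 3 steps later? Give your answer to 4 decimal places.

Propagate the distribution vector 3 steps from state 1.
After 0 steps: (1.0000, 0.0000)
After 1 step: (0.6000, 0.4000)
After 2 steps: (0.6080, 0.3920)
After 3 steps: (0.6078, 0.3922)
P(in state 2 after 3 steps) = 0.3922

0.3922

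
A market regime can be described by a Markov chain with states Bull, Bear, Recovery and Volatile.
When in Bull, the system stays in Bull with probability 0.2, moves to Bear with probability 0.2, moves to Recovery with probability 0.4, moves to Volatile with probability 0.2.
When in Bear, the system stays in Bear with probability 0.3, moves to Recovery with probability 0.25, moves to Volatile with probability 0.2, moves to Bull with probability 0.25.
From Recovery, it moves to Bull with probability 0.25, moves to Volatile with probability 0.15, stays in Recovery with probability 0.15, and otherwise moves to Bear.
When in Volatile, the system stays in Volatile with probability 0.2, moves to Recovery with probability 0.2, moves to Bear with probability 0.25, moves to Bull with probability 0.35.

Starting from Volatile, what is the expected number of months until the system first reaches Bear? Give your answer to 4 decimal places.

3.5122

Let t(s) be the expected number of months to first reach Bear from state s, with t(Bear) = 0. Conditioning on the first month:
t(Bull) = 1 + 0.2·t(Bull) + 0.4·t(Recovery) + 0.2·t(Volatile)
t(Recovery) = 1 + 0.25·t(Bull) + 0.15·t(Recovery) + 0.15·t(Volatile)
t(Volatile) = 1 + 0.35·t(Bull) + 0.2·t(Recovery) + 0.2·t(Volatile)
Solving: t(Bull) = 3.5479, t(Recovery) = 2.8398, t(Volatile) = 3.5122.
Expected months from Volatile to Bear: 3.5122.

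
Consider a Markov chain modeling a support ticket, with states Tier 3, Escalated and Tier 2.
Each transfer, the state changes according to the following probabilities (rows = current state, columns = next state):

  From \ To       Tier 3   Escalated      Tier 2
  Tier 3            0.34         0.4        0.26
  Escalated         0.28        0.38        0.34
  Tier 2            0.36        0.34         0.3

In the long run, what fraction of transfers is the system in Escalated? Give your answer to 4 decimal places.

0.3744

Let the stationary distribution be π with π = πP and π_1 + π_2 + π_3 = 1.
π_1 = 0.34·π_1 + 0.28·π_2 + 0.36·π_3
π_2 = 0.4·π_1 + 0.38·π_2 + 0.34·π_3
Solving with the normalization constraint gives π = (0.3236, 0.3744, 0.3020).
So the stationary probability of Escalated is 0.3744.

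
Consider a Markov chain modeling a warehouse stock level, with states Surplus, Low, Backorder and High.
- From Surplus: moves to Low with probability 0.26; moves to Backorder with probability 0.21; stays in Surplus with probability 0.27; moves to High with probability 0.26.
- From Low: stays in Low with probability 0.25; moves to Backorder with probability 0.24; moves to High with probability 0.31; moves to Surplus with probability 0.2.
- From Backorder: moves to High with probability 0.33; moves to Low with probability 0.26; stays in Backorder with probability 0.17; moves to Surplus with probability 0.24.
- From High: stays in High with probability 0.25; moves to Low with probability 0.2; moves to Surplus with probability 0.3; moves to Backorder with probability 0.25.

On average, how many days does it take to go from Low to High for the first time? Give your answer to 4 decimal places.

Let t(s) be the expected number of days to first reach High from state s, with t(High) = 0. Conditioning on the first day:
t(Surplus) = 1 + 0.27·t(Surplus) + 0.26·t(Low) + 0.21·t(Backorder)
t(Low) = 1 + 0.2·t(Surplus) + 0.25·t(Low) + 0.24·t(Backorder)
t(Backorder) = 1 + 0.24·t(Surplus) + 0.26·t(Low) + 0.17·t(Backorder)
Solving: t(Surplus) = 3.4779, t(Low) = 3.2988, t(Backorder) = 3.2439.
Expected days from Low to High: 3.2988.

3.2988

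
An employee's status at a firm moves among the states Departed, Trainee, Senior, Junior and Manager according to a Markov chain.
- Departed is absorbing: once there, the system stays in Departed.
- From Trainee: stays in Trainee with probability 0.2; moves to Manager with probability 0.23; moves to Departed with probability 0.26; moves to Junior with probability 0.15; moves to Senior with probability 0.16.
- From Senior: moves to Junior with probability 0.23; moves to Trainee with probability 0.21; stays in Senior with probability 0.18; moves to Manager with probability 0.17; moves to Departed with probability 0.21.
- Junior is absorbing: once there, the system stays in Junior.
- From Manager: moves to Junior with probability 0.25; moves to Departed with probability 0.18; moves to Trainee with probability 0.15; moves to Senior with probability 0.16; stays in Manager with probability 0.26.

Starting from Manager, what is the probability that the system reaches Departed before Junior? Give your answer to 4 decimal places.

Let h(s) be the probability of absorption at Departed starting from transient state s. Then h(Departed) = 1 and h(Junior) = 0. By first-step analysis:
h(Trainee) = 0.26·1 + 0.2·h(Trainee) + 0.16·h(Senior) + 0.15·0 + 0.23·h(Manager)
h(Senior) = 0.21·1 + 0.21·h(Trainee) + 0.18·h(Senior) + 0.23·0 + 0.17·h(Manager)
h(Manager) = 0.18·1 + 0.15·h(Trainee) + 0.16·h(Senior) + 0.25·0 + 0.26·h(Manager)
Solving: h(Trainee) = 0.5571, h(Senior) = 0.4948, h(Manager) = 0.4632.
Starting from Manager, the probability is 0.4632.

0.4632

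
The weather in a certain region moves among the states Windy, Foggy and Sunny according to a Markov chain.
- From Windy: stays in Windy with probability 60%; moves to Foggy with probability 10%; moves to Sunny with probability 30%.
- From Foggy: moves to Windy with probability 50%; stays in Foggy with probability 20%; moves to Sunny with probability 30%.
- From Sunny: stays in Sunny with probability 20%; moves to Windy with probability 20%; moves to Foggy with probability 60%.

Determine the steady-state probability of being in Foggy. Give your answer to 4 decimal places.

0.2626

Let the stationary distribution be π with π = πP and π_1 + π_2 + π_3 = 1.
π_1 = 0.6·π_1 + 0.5·π_2 + 0.2·π_3
π_2 = 0.1·π_1 + 0.2·π_2 + 0.6·π_3
Solving with the normalization constraint gives π = (0.4646, 0.2626, 0.2727).
So the stationary probability of Foggy is 0.2626.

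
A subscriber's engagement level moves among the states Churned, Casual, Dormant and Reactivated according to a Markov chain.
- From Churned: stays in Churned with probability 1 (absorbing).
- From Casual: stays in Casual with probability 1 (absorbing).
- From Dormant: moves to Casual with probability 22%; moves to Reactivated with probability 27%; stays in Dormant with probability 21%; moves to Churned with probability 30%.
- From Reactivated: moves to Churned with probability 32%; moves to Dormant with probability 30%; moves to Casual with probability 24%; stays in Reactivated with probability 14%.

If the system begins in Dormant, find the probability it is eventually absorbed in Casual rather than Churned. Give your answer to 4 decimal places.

0.4245

Let h(s) be the probability of absorption at Casual starting from transient state s. Then h(Casual) = 1 and h(Churned) = 0. By first-step analysis:
h(Dormant) = 0.3·0 + 0.22·1 + 0.21·h(Dormant) + 0.27·h(Reactivated)
h(Reactivated) = 0.32·0 + 0.24·1 + 0.3·h(Dormant) + 0.14·h(Reactivated)
Solving: h(Dormant) = 0.4245, h(Reactivated) = 0.4271.
Starting from Dormant, the probability is 0.4245.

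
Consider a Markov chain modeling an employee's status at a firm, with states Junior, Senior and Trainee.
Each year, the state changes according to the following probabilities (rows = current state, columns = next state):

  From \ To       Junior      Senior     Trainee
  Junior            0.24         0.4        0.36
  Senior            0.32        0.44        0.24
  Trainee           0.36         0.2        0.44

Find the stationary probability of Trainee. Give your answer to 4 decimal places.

Let the stationary distribution be π with π = πP and π_1 + π_2 + π_3 = 1.
π_1 = 0.24·π_1 + 0.32·π_2 + 0.36·π_3
π_2 = 0.4·π_1 + 0.44·π_2 + 0.2·π_3
Solving with the normalization constraint gives π = (0.3091, 0.3445, 0.3464).
So the stationary probability of Trainee is 0.3464.

0.3464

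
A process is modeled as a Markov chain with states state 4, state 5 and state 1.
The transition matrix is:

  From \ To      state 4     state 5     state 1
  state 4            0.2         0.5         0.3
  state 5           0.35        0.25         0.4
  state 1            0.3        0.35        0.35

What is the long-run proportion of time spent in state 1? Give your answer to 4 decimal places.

Let the stationary distribution be π with π = πP and π_1 + π_2 + π_3 = 1.
π_1 = 0.2·π_1 + 0.35·π_2 + 0.3·π_3
π_2 = 0.5·π_1 + 0.25·π_2 + 0.35·π_3
Solving with the normalization constraint gives π = (0.2890, 0.3576, 0.3534).
So the stationary probability of state 1 is 0.3534.

0.3534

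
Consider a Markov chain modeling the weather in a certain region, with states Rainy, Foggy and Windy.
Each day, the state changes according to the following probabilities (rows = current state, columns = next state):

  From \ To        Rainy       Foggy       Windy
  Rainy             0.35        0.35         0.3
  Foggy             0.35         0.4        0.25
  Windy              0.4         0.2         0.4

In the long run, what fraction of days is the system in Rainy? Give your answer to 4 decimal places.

Let the stationary distribution be π with π = πP and π_1 + π_2 + π_3 = 1.
π_1 = 0.35·π_1 + 0.35·π_2 + 0.4·π_3
π_2 = 0.35·π_1 + 0.4·π_2 + 0.2·π_3
Solving with the normalization constraint gives π = (0.3658, 0.3186, 0.3156).
So the stationary probability of Rainy is 0.3658.

0.3658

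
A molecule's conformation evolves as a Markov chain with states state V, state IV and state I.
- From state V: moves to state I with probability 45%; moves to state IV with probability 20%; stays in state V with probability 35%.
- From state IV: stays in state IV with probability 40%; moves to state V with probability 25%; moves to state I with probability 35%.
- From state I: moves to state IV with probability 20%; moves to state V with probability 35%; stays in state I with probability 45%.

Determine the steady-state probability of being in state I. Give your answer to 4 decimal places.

Let the stationary distribution be π with π = πP and π_1 + π_2 + π_3 = 1.
π_1 = 0.35·π_1 + 0.25·π_2 + 0.35·π_3
π_2 = 0.2·π_1 + 0.4·π_2 + 0.2·π_3
Solving with the normalization constraint gives π = (0.3250, 0.2500, 0.4250).
So the stationary probability of state I is 0.4250.

0.4250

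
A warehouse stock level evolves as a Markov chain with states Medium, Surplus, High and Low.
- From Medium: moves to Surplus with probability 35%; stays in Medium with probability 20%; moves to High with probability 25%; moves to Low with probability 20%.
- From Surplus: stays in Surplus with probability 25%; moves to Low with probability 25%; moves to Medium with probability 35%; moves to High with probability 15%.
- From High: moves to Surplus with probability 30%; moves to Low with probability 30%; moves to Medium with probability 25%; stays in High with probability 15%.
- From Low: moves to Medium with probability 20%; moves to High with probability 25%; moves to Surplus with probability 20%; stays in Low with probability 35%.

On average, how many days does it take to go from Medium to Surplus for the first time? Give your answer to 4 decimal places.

3.3408

Let t(s) be the expected number of days to first reach Surplus from state s, with t(Surplus) = 0. Conditioning on the first day:
t(Medium) = 1 + 0.2·t(Medium) + 0.25·t(High) + 0.2·t(Low)
t(High) = 1 + 0.25·t(Medium) + 0.15·t(High) + 0.3·t(Low)
t(Low) = 1 + 0.2·t(Medium) + 0.25·t(High) + 0.35·t(Low)
Solving: t(Medium) = 3.3408, t(High) = 3.5462, t(Low) = 3.9303.
Expected days from Medium to Surplus: 3.3408.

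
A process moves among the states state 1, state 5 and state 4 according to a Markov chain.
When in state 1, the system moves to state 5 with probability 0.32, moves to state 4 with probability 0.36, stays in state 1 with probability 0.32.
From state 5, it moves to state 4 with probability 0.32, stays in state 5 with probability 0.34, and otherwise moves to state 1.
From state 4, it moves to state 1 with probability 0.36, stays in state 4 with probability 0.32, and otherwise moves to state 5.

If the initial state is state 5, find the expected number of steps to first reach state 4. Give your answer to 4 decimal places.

3.0000

Let t(s) be the expected number of steps to first reach state 4 from state s, with t(state 4) = 0. Conditioning on the first step:
t(state 1) = 1 + 0.32·t(state 1) + 0.32·t(state 5)
t(state 5) = 1 + 0.34·t(state 1) + 0.34·t(state 5)
Solving: t(state 1) = 2.8824, t(state 5) = 3.0000.
Expected steps from state 5 to state 4: 3.0000.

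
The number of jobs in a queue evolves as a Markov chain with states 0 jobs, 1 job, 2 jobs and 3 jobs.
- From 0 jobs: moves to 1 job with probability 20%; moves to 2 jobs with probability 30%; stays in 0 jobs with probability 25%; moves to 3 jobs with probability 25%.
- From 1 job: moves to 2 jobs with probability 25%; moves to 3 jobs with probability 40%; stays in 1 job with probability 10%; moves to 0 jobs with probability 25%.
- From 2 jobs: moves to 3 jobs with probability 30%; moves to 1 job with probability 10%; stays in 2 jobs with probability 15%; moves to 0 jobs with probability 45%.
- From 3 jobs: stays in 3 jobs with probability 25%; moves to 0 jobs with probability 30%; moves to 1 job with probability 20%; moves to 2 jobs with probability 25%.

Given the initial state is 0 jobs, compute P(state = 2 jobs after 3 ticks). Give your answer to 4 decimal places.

0.2429

Propagate the distribution vector 3 ticks from 0 jobs.
After 0 ticks: (1.0000, 0.0000, 0.0000, 0.0000)
After 1 tick: (0.2500, 0.2000, 0.3000, 0.2500)
After 2 ticks: (0.3225, 0.1500, 0.2325, 0.2950)
After 3 ticks: (0.3113, 0.1618, 0.2429, 0.2841)
P(in 2 jobs after 3 ticks) = 0.2429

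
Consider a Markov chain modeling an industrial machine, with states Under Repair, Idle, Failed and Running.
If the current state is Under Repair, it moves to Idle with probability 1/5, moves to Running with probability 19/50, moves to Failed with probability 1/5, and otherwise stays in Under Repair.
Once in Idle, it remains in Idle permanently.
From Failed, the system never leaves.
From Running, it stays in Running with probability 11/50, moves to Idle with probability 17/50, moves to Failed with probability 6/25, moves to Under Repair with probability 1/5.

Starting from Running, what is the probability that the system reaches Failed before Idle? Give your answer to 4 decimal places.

Let h(s) be the probability of absorption at Failed starting from transient state s. Then h(Failed) = 1 and h(Idle) = 0. By first-step analysis:
h(Under Repair) = 0.22·h(Under Repair) + 0.2·0 + 0.2·1 + 0.38·h(Running)
h(Running) = 0.2·h(Under Repair) + 0.34·0 + 0.24·1 + 0.22·h(Running)
Solving: h(Under Repair) = 0.4643, h(Running) = 0.4267.
Starting from Running, the probability is 0.4267.

0.4267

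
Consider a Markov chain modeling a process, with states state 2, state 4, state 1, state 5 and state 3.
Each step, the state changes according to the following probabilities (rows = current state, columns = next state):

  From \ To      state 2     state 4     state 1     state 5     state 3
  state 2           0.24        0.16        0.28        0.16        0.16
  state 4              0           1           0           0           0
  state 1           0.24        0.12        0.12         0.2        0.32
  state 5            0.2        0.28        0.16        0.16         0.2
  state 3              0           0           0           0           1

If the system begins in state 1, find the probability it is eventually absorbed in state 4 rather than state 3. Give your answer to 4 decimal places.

Let h(s) be the probability of absorption at state 4 starting from transient state s. Then h(state 4) = 1 and h(state 3) = 0. By first-step analysis:
h(state 2) = 0.24·h(state 2) + 0.16·1 + 0.28·h(state 1) + 0.16·h(state 5) + 0.16·0
h(state 1) = 0.24·h(state 2) + 0.12·1 + 0.12·h(state 1) + 0.2·h(state 5) + 0.32·0
h(state 5) = 0.2·h(state 2) + 0.28·1 + 0.16·h(state 1) + 0.16·h(state 5) + 0.2·0
Solving: h(state 2) = 0.4582, h(state 1) = 0.3783, h(state 5) = 0.5145.
Starting from state 1, the probability is 0.3783.

0.3783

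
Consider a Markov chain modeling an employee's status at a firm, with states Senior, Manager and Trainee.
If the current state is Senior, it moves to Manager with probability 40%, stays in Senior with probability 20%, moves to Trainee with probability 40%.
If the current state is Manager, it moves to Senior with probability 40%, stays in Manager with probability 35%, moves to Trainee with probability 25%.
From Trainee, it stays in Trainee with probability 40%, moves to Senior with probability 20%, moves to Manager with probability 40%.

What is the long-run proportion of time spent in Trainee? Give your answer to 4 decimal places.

Let the stationary distribution be π with π = πP and π_1 + π_2 + π_3 = 1.
π_1 = 0.2·π_1 + 0.4·π_2 + 0.2·π_3
π_2 = 0.4·π_1 + 0.35·π_2 + 0.4·π_3
Solving with the normalization constraint gives π = (0.2762, 0.3810, 0.3429).
So the stationary probability of Trainee is 0.3429.

0.3429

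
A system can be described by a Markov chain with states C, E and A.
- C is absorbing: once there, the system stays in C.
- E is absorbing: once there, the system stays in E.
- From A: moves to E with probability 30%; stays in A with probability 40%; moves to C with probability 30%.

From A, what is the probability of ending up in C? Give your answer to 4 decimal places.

Let h(s) be the probability of absorption at C starting from transient state s. Then h(C) = 1 and h(E) = 0. By first-step analysis:
h(A) = 0.3·1 + 0.3·0 + 0.4·h(A)
Solving: h(A) = 0.5000.
Starting from A, the probability is 0.5000.

0.5000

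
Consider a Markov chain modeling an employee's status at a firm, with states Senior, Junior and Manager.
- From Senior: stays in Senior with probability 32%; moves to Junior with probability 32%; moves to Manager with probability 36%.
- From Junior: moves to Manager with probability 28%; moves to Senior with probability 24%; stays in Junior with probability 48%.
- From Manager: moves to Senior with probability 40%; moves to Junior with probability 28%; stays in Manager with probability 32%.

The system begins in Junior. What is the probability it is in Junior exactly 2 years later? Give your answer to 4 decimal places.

0.3856

Sum over the intermediate state after 1 year:
P = P(Junior→Senior)·P(Senior→Junior) + P(Junior→Junior)·P(Junior→Junior) + P(Junior→Manager)·P(Manager→Junior)
  = 0.24×0.32 + 0.48×0.48 + 0.28×0.28
  = 0.0768 + 0.2304 + 0.0784 = 0.3856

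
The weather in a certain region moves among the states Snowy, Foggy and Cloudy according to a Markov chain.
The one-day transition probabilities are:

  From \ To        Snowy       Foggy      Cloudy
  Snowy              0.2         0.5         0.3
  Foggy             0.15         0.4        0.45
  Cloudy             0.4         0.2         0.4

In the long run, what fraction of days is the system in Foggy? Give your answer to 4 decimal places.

Let the stationary distribution be π with π = πP and π_1 + π_2 + π_3 = 1.
π_1 = 0.2·π_1 + 0.15·π_2 + 0.4·π_3
π_2 = 0.5·π_1 + 0.4·π_2 + 0.2·π_3
Solving with the normalization constraint gives π = (0.2609, 0.3478, 0.3913).
So the stationary probability of Foggy is 0.3478.

0.3478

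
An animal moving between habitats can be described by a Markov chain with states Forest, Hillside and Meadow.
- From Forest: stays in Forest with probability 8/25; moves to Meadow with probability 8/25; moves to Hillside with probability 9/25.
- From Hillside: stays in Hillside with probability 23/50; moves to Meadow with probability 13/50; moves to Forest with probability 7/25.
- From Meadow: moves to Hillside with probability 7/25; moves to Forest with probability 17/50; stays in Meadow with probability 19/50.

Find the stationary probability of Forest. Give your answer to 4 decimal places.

0.3115

Let the stationary distribution be π with π = πP and π_1 + π_2 + π_3 = 1.
π_1 = 0.32·π_1 + 0.28·π_2 + 0.34·π_3
π_2 = 0.36·π_1 + 0.46·π_2 + 0.28·π_3
Solving with the normalization constraint gives π = (0.3115, 0.3718, 0.3167).
So the stationary probability of Forest is 0.3115.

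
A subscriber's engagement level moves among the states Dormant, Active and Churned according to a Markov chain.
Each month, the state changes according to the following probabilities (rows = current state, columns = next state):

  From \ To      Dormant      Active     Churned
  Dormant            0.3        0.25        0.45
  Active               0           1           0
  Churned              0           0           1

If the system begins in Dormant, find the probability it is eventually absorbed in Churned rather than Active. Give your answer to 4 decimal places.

Let h(s) be the probability of absorption at Churned starting from transient state s. Then h(Churned) = 1 and h(Active) = 0. By first-step analysis:
h(Dormant) = 0.3·h(Dormant) + 0.25·0 + 0.45·1
Solving: h(Dormant) = 0.6429.
Starting from Dormant, the probability is 0.6429.

0.6429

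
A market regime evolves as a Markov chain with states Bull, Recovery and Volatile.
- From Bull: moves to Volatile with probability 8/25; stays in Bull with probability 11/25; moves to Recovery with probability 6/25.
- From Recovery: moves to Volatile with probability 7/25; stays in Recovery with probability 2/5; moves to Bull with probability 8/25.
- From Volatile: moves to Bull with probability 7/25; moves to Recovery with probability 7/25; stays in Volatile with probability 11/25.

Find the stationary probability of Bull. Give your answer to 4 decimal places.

Let the stationary distribution be π with π = πP and π_1 + π_2 + π_3 = 1.
π_1 = 0.44·π_1 + 0.32·π_2 + 0.28·π_3
π_2 = 0.24·π_1 + 0.4·π_2 + 0.28·π_3
Solving with the normalization constraint gives π = (0.3477, 0.3024, 0.3499).
So the stationary probability of Bull is 0.3477.

0.3477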